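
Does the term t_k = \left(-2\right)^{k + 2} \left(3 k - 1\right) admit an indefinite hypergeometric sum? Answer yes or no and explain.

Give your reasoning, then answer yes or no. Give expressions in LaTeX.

Yes. s_k = \left(-2\right)^{k + 2} \left(1 - k\right).

r(k) = 2*(-3*k - 2)/(3*k - 1) after simplifying.
Factor: A=-2; B=1; C=k - 1/3.
Need (-2)·f(k+1) − (1)·f(k) = k - 1/3.
From deg A=0, deg B=0, deg C=1: d=1.
Solve for f: f(k) = -(k - 1)/3 (degree 1 ≤ 1).
Then R = B(k−1)f/C = -(k - 1)/(3*k - 1), so s_k = R(k)·t_k = (-2)**(k + 2)*(1 - k).
Verify: (-2)**(k + 2)*(3*k - 1) matches t_k.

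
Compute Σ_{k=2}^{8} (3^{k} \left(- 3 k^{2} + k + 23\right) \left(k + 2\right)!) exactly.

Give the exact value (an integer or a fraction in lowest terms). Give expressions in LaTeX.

Σ = -3928411872432

Step 1: r(k) = 3*(k + 3)*(k - 3*(k + 1)**2 + 24)/(-3*k**2 + k + 23).
Gosper form: A/B · C(k+1)/C(k) with A=3*k + 9, B=1, C=k**2 - k/3 - 23/3.
Need (3*k + 9)·f(k+1) − (1)·f(k) = k**2 - k/3 - 23/3.
Degrees (1,0,2) ⇒ d ≤ 1.
Solve for f: f(k) = (k - 4)/3 (degree 1 ≤ 1).
Certificate R = B(k−1)f/C = (k - 4)/(3*k**2 - k - 23) gives s_k = -3**k*(k - 4)*factorial(k + 2).
Check: Δs_k = 3**k*(-3*k**2 + k + 23)*factorial(k + 2). ✓
Telescoping: Σ = s_(9) − s_(2) = -3928411872000 − (432) = -3928411872432.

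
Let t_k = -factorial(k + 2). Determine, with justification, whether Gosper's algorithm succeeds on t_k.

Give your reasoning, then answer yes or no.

The ratio is k + 3.
So A=k + 3 and B=1, with C=1.
Key eq: (k + 3)·f(k+1) = (1)·f(k) + (1).
Bound: deg f ≤ -1.
Bound -1 < 0, so the key equation has no polynomial solution.

No; the degree bound rules out any f.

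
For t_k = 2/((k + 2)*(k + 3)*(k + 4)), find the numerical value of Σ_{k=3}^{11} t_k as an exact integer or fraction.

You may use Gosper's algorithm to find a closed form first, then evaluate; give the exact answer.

r(k) = (k + 2)/(k + 5) after simplifying.
Take A(k)=k + 2, B(k)=k + 5, C(k)=1.
Key eq: (k + 2)·f(k+1) = (k + 4)·f(k) + (1).
From deg A=1, deg B=1, deg C=0: d=2.
Coefficient equations give f(k) = k*(k + 5)/12.
R(k) = B(k−1)·f(k)/C(k) = k*(k + 4)*(k + 5)/12; s_k = R·t_k = k*(k + 5)/(6*(k + 2)*(k + 3)).
Δs = 2/(k**3 + 9*k**2 + 26*k + 24), as required.
Σ_(k=3)^(11) t_k = s_(12) − s_(3) = 17/105 − (2/15) = 1/35.

Σ = 1/35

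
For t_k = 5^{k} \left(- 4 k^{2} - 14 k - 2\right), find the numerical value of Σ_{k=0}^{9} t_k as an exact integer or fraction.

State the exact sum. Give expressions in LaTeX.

Compute t_(k+1)/t_k: get 5*(2*k**2 + 11*k + 10)/(2*k**2 + 7*k + 1).
Normal form (A,B,C) = (5, 1, k**2 + 7*k/2 + 1/2).
f must satisfy (5)·f(k+1) − (1)·f(k) = k**2 + 7*k/2 + 1/2.
From deg A=0, deg B=0, deg C=2: d=2.
A polynomial solution: f(k) = (k - 1)*(k + 2)/4.
Certificate R = B(k−1)f/C = (k - 1)*(k + 2)/(2*(2*k**2 + 7*k + 1)) gives s_k = 5**k*(-k**2 - k + 2).
Check: Δs_k = 5**k*(-4*k**2 - 14*k - 2). ✓
Evaluate s at k=10 and k=0: -1054687500 and 2; difference -1054687502.

Σ = -1054687502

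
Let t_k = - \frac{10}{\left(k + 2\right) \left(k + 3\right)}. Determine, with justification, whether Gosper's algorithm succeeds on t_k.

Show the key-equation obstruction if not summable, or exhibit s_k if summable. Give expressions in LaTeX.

Yes. s_k = - \frac{5 k}{k + 2}.

Compute t_(k+1)/t_k: get (k + 2)/(k + 4).
Take A(k)=k + 2, B(k)=k + 4, C(k)=1.
Need (k + 2)·f(k+1) − (k + 3)·f(k) = 1.
From deg A=1, deg B=1, deg C=0: d=1.
A polynomial solution: f(k) = k/2.
Get s_k = R·t_k = -5*k/(k + 2) with R(k) = B(k−1)f(k)/C(k) = k*(k + 3)/2.
Verify: -10/(k**2 + 5*k + 6) matches t_k.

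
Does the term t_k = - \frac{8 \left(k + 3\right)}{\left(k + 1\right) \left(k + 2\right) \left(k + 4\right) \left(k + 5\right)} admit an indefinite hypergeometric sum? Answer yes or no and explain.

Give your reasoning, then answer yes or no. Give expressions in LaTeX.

Yes. s_k = \frac{k \left(- k - 5\right)}{k^{2} + 5 k + 4}.

t_(k+1)/t_k = (k + 1)*(k + 4)**2/((k + 3)**2*(k + 6)).
Gosper form: A/B · C(k+1)/C(k) with A=k + 1, B=k + 6, C=k**2 + 6*k + 9.
Need (k + 1)·f(k+1) − (k + 5)·f(k) = k**2 + 6*k + 9.
From deg A=1, deg B=1, deg C=2: d=4.
Coefficient equations give f(k) = k*(k + 2)*(k + 3)*(k + 5)/8.
So s_k = (B(k−1)f/C)·t_k = (k*(k + 2)*(k + 5)**2/(8*(k + 3)))·t_k = k*(-k - 5)/(k**2 + 5*k + 4).
s_(k+1) − s_k = 8*(-k - 3)/(k**4 + 12*k**3 + 49*k**2 + 78*k + 40) = t_k.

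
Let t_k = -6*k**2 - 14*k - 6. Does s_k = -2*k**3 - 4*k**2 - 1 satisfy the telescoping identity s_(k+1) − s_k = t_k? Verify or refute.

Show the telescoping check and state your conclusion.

s_(k+1) = -2*(k + 1)**3 - 4*(k + 1)**2 - 1
s_(k+1) − s_k = -6*k**2 - 14*k - 6
(s_(k+1) − s_k) − t_k = 0

valid (s_(k+1) − s_k reduces to t_k)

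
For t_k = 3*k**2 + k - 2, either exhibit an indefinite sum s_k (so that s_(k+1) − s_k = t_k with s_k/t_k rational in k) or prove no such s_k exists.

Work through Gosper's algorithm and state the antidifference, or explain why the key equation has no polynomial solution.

s_k = k*(k**2 - k - 2)

The ratio is (k + 3*(k + 1)**2 - 1)/(3*k**2 + k - 2).
A = 1, B = 1, C = k**2 + k/3 - 2/3.
Need (1)·f(k+1) − (1)·f(k) = k**2 + k/3 - 2/3.
Degrees (0,0,2) ⇒ d ≤ 3.
Solve for f: f(k) = k*(k - 2)*(k + 1)/3 (degree 3 ≤ 3).
Certificate R = B(k−1)f/C = k*(k - 2)/(3*k - 2) gives s_k = k*(k**2 - k - 2).
Check: Δs_k = 3*k**2 + k - 2. ✓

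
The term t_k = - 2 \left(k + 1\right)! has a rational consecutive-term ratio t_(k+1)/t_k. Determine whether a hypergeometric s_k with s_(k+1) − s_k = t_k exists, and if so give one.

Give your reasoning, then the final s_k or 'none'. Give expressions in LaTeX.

not Gosper-summable; s_k does not exist

Ratio r(k) = k + 2.
A = k + 2, B = 1, C = 1.
f must satisfy (k + 2)·f(k+1) − (1)·f(k) = 1.
From deg A=1, deg B=0, deg C=0: d=-1.
Negative degree bound (-1): no f exists, t_k not Gosper-summable.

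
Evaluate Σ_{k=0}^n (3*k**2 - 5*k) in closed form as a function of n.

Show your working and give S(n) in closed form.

The ratio is (3*k**2 + k - 2)/(k*(3*k - 5)).
A = 1, B = 1, C = k**2 - 5*k/3.
Key eq: (1)·f(k+1) = (1)·f(k) + (k**2 - 5*k/3).
From deg A=0, deg B=0, deg C=2: d=3.
A polynomial solution: f(k) = k*(k - 3)*(k - 1)/3.
Get s_k = R·t_k = k*(k**2 - 4*k + 3) with R(k) = B(k−1)f(k)/C(k) = (k - 3)*(k - 1)/(3*k - 5).
Δs = k*(3*k - 5), as required.
Evaluate: s_(n+1) = n*(n**2 - n - 2); subtract s_(0) = 0 ⇒ S(n) = n*(n**2 - n - 2).

S(n) = n*(n**2 - n - 2)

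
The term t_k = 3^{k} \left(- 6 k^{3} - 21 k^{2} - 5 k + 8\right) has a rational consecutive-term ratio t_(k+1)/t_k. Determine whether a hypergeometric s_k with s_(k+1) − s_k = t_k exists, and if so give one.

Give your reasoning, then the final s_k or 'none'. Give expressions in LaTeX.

s_k = 3^{k} \left(- 3 k^{3} + 3 k^{2} + 2 k + 1\right)

Compute t_(k+1)/t_k: get 3*(6*k**3 + 39*k**2 + 65*k + 24)/(6*k**3 + 21*k**2 + 5*k - 8).
Factor: A=3; B=1; C=k**3 + 7*k**2/2 + 5*k/6 - 4/3.
Solve (3)·f(k+1) − (1)·f(k) = k**3 + 7*k**2/2 + 5*k/6 - 4/3.
Degrees (0,0,3) ⇒ d ≤ 3.
A polynomial solution: f(k) = (3*k**3 - 3*k**2 - 2*k - 1)/6.
Certificate R = B(k−1)f/C = (3*k**3 - 3*k**2 - 2*k - 1)/(6*k**3 + 21*k**2 + 5*k - 8) gives s_k = 3**k*(-3*k**3 + 3*k**2 + 2*k + 1).
Verify: 3**k*(-6*k**3 - 21*k**2 - 5*k + 8) matches t_k.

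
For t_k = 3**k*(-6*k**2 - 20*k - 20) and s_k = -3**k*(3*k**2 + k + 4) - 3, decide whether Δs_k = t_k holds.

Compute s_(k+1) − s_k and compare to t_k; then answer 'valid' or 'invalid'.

s_(k+1) = 3*3**k*(-k - 3*(k + 1)**2 - 5) - 3
s_(k+1) − s_k = 3**k*(-6*k**2 - 20*k - 20)
(s_(k+1) − s_k) − t_k = 0

valid; difference matches t_k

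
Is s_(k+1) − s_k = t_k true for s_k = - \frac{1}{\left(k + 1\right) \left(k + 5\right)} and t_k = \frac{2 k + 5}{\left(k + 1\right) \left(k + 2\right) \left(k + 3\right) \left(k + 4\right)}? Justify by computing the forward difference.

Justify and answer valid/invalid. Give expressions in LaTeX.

Invalid: residual \frac{6 \left(- k^{2} - 7 k - 11\right)}{k^{6} + 21 k^{5} + 175 k^{4} + 735 k^{3} + 1624 k^{2} + 1764 k + 720} ≠ 0.

s_(k+1) = -1/((k + 2)*(k + 6))
s_(k+1) − s_k = (2*k + 7)/(k**4 + 14*k**3 + 65*k**2 + 112*k + 60)
(s_(k+1) − s_k) − t_k = 6*(-k**2 - 7*k - 11)/(k**6 + 21*k**5 + 175*k**4 + 735*k**3 + 1624*k**2 + 1764*k + 720)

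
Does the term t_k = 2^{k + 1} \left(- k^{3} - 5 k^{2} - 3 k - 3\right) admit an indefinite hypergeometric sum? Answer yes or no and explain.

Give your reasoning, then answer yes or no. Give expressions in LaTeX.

t_(k+1)/t_k = 2*(k**3 + 8*k**2 + 16*k + 12)/(k**3 + 5*k**2 + 3*k + 3).
Factor: A=2; B=1; C=k**3 + 5*k**2 + 3*k + 3.
Key eq: (2)·f(k+1) = (1)·f(k) + (k**3 + 5*k**2 + 3*k + 3).
From deg A=0, deg B=0, deg C=3: d=3.
A polynomial solution: f(k) = k**3 - k**2 + k + 1.
R(k) = B(k−1)·f(k)/C(k) = (k**3 - k**2 + k + 1)/(k**3 + 5*k**2 + 3*k + 3); s_k = R·t_k = 2**(k + 1)*(-k**3 + k**2 - k - 1).
Check: Δs_k = 2**(k + 1)*(-k**3 - 5*k**2 - 3*k - 3). ✓

Yes. s_k = 2^{k + 1} \left(- k^{3} + k^{2} - k - 1\right).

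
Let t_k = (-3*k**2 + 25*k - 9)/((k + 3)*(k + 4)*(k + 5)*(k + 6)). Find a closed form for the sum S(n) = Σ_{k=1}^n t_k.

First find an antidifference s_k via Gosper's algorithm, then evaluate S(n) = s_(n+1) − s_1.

Compute t_(k+1)/t_k: get -(k + 3)*(25*k - 3*(k + 1)**2 + 16)/((k + 7)*(3*k**2 - 25*k + 9)).
Gosper form: A/B · C(k+1)/C(k) with A=k + 3, B=k + 7, C=k**2 - 25*k/3 + 3.
f must satisfy (k + 3)·f(k+1) − (k + 6)·f(k) = k**2 - 25*k/3 + 3.
From deg A=1, deg B=1, deg C=2: d=3.
Match coefficients ⇒ f(k) = k*(k**2 - 33*k + 77)/45.
R(k) = B(k−1)·f(k)/C(k) = k*(k + 6)*(k**2 - 33*k + 77)/(15*(3*k**2 - 25*k + 9)); s_k = R·t_k = k*(-k**2 + 33*k - 77)/(15*(k + 3)*(k + 4)*(k + 5)).
Check: Δs_k = (-3*k**2 + 25*k - 9)/(k**4 + 18*k**3 + 119*k**2 + 342*k + 360). ✓
Σ_(k=1)^n t_k = s_(n+1) − s_(1) = ((-n**3 + 30*n**2 - 14*n - 45)/(15*(n**3 + 15*n**2 + 74*n + 120))) − (-1/40), i.e. n*(-n**2 + 57*n + 22)/(24*(n**3 + 15*n**2 + 74*n + 120)).

S(n) = n*(-n**2 + 57*n + 22)/(24*(n**3 + 15*n**2 + 74*n + 120))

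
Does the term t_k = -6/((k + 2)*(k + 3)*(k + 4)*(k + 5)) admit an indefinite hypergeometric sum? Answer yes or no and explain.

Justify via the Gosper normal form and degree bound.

Compute t_(k+1)/t_k: get (k + 2)/(k + 6).
Gosper form: A/B · C(k+1)/C(k) with A=k + 2, B=k + 6, C=1.
f must satisfy (k + 2)·f(k+1) − (k + 5)·f(k) = 1.
From deg A=1, deg B=1, deg C=0: d=3.
Solve for f: f(k) = k*(k**2 + 9*k + 26)/72 (degree 3 ≤ 3).
So s_k = (B(k−1)f/C)·t_k = (k*(k + 5)*(k**2 + 9*k + 26)/72)·t_k = k*(-k**2 - 9*k - 26)/(12*(k + 2)*(k + 3)*(k + 4)).
Verify: -6/(k**4 + 14*k**3 + 71*k**2 + 154*k + 120) matches t_k.

Yes. s_k = k*(-k**2 - 9*k - 26)/(12*(k + 2)*(k + 3)*(k + 4)).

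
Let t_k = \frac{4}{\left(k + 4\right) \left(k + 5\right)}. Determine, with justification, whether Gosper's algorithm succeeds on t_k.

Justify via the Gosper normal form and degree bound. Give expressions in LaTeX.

r(k) = (k + 4)/(k + 6) after simplifying.
So A=k + 4 and B=k + 6, with C=1.
f must satisfy (k + 4)·f(k+1) − (k + 5)·f(k) = 1.
Bound: deg f ≤ 1.
Solving with deg f ≤ 1: f(k) = k/4.
Certificate R = B(k−1)f/C = k*(k + 5)/4 gives s_k = k/(k + 4).
s_(k+1) − s_k = 4/(k**2 + 9*k + 20) = t_k.

Yes. s_k = \frac{k}{k + 4}.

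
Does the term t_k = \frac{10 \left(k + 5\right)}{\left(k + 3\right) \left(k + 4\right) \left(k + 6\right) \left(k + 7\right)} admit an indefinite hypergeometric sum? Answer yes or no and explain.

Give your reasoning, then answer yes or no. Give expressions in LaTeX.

Yes. s_k = \frac{5 k \left(k + 9\right)}{18 \left(k^{2} + 9 k + 18\right)}.

The ratio is (k + 3)*(k + 6)**2/((k + 5)**2*(k + 8)).
So A=k + 3 and B=k + 8, with C=k**2 + 10*k + 25.
Set up (k + 3)·f(k+1) − (k + 7)·f(k) − (k**2 + 10*k + 25) = 0.
Degrees (1,1,2) ⇒ d ≤ 4.
Solve for f: f(k) = k*(k + 4)*(k + 5)*(k + 9)/36 (degree 4 ≤ 4).
R(k) = B(k−1)·f(k)/C(k) = k*(k + 4)*(k + 7)*(k + 9)/(36*(k + 5)); s_k = R·t_k = 5*k*(k + 9)/(18*(k**2 + 9*k + 18)).
Verify: 10*(k + 5)/(k**4 + 20*k**3 + 145*k**2 + 450*k + 504) matches t_k.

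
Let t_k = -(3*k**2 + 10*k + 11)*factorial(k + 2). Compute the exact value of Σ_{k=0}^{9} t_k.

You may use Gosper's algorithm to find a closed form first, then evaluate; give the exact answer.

Σ = -14849049598

t_(k+1)/t_k = (k + 3)*(10*k + 3*(k + 1)**2 + 21)/(3*k**2 + 10*k + 11).
Normal form (A,B,C) = (k + 3, 1, k**2 + 10*k/3 + 11/3).
Solve (k + 3)·f(k+1) − (1)·f(k) = k**2 + 10*k/3 + 11/3.
From deg A=1, deg B=0, deg C=2: d=1.
Coefficient equations give f(k) = (3*k + 1)/3.
Then R = B(k−1)f/C = (3*k + 1)/(3*k**2 + 10*k + 11), so s_k = R(k)·t_k = -(3*k + 1)*factorial(k + 2).
Check: Δs_k = -(3*k**2 + 10*k + 11)*factorial(k + 2). ✓
Evaluate s at k=10 and k=0: -14849049600 and -2; difference -14849049598.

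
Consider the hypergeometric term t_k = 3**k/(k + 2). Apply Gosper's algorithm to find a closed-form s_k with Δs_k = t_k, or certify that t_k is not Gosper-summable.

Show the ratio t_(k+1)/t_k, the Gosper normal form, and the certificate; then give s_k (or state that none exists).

Step 1: r(k) = 3*(k + 2)/(k + 3).
A = 3*k + 6, B = k + 3, C = 1.
Key eq: (3*k + 6)·f(k+1) = (k + 2)·f(k) + (1).
From deg A=1, deg B=1, deg C=0: d=-1.
d = -1 < 0 ⇒ no nonzero polynomial f; not summable.

none — t_k is not Gosper-summable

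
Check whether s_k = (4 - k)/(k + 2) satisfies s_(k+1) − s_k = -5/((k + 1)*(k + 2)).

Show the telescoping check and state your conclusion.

Invalid: residual (9 - k)/(k**3 + 6*k**2 + 11*k + 6) ≠ 0.

s_(k+1) = (3 - k)/(k + 3)
s_(k+1) − s_k = -6/(k**2 + 5*k + 6)
(s_(k+1) − s_k) − t_k = (9 - k)/(k**3 + 6*k**2 + 11*k + 6)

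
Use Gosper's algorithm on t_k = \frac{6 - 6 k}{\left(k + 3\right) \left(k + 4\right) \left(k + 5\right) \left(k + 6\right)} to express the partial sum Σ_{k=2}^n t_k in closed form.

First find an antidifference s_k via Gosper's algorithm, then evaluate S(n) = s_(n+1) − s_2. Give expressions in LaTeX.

S(n) = \frac{n \left(- n^{2} - 15 n + 16\right)}{30 \left(n^{3} + 15 n^{2} + 74 n + 120\right)}

r(k) = k*(k + 3)/((k - 1)*(k + 7)) after simplifying.
Take A(k)=k + 3, B(k)=k + 7, C(k)=k - 1.
Solve (k + 3)·f(k+1) − (k + 6)·f(k) = k - 1.
deg f ≤ 3 (via 1,1,1).
Coefficient equations give f(k) = k*(k - 7)*(k + 19)/360.
Then R = B(k−1)f/C = k*(k - 7)*(k + 6)*(k + 19)/(360*(k - 1)), so s_k = R(k)·t_k = -k*(k**2 + 12*k - 133)/(60*(k + 3)*(k + 4)*(k + 5)).
Δs = 6*(1 - k)/(k**4 + 18*k**3 + 119*k**2 + 342*k + 360), as required.
Evaluate: s_(n+1) = (-n**3 - 15*n**2 + 106*n + 120)/(60*(n**3 + 15*n**2 + 74*n + 120)); subtract s_(2) = 1/60 ⇒ S(n) = n*(-n**2 - 15*n + 16)/(30*(n**3 + 15*n**2 + 74*n + 120)).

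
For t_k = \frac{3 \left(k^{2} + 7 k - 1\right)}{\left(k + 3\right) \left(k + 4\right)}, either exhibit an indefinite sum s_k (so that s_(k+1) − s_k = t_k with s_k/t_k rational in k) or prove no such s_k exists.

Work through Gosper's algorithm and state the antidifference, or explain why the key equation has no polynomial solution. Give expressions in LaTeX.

s_k = \frac{k \left(3 k - 4\right)}{k + 3}

r(k) = (k + 3)*(7*k + (k + 1)**2 + 6)/((k + 5)*(k**2 + 7*k - 1)) after simplifying.
A = k + 3, B = k + 5, C = k**2 + 7*k - 1.
Key eq: (k + 3)·f(k+1) = (k + 4)·f(k) + (k**2 + 7*k - 1).
d = 2 from the (1,1,2) case.
A polynomial solution: f(k) = k*(3*k - 4)/3.
So s_k = (B(k−1)f/C)·t_k = (k*(k + 4)*(3*k - 4)/(3*(k**2 + 7*k - 1)))·t_k = k*(3*k - 4)/(k + 3).
Δs = 3*(k**2 + 7*k - 1)/(k**2 + 7*k + 12), as required.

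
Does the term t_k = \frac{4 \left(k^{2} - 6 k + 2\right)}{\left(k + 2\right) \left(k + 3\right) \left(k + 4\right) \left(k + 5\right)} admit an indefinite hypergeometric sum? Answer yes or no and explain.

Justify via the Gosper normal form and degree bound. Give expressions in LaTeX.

r(k) = (k**3 - 2*k**2 - 11*k - 6)/(k**3 - 34*k + 12) after simplifying.
Take A(k)=k + 2, B(k)=k + 6, C(k)=k**2 - 6*k + 2.
Set up (k + 2)·f(k+1) − (k + 5)·f(k) − (k**2 - 6*k + 2) = 0.
From deg A=1, deg B=1, deg C=2: d=3.
A polynomial solution: f(k) = k*(k**2 - 15*k + 38)/24.
So s_k = (B(k−1)f/C)·t_k = (k*(k + 5)*(k**2 - 15*k + 38)/(24*(k**2 - 6*k + 2)))·t_k = k*(k**2 - 15*k + 38)/(6*(k + 2)*(k + 3)*(k + 4)).
Verify: 4*(k**2 - 6*k + 2)/(k**4 + 14*k**3 + 71*k**2 + 154*k + 120) matches t_k.

Yes. s_k = \frac{k \left(k^{2} - 15 k + 38\right)}{6 \left(k + 2\right) \left(k + 3\right) \left(k + 4\right)}.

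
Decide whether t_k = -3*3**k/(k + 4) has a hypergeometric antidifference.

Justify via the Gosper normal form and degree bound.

t_(k+1)/t_k = 3*(k + 4)/(k + 5).
Normal form (A,B,C) = (3*k + 12, k + 5, 1).
Set up (3*k + 12)·f(k+1) − (k + 4)·f(k) − (1) = 0.
d = -1 from the (1,1,0) case.
deg f ≤ -1 is impossible — no certificate.

No — t_k has no hypergeometric antidifference.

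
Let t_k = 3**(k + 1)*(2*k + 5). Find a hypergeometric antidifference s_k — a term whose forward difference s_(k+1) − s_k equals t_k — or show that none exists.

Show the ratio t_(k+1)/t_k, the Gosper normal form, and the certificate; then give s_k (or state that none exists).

s_k = 3**(k + 1)*(k + 1)

The ratio is 3*(2*k + 7)/(2*k + 5).
Factor: A=3; B=1; C=k + 5/2.
Solve (3)·f(k+1) − (1)·f(k) = k + 5/2.
Degrees (0,0,1) ⇒ d ≤ 1.
Match coefficients ⇒ f(k) = (k + 1)/2.
Get s_k = R·t_k = 3**(k + 1)*(k + 1) with R(k) = B(k−1)f(k)/C(k) = (k + 1)/(2*k + 5).
s_(k+1) − s_k = 3**(k + 1)*(2*k + 5) = t_k.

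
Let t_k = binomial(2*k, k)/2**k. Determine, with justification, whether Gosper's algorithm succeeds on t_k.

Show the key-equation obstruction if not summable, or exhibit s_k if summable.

r(k) = (2*k + 1)/(k + 1) after simplifying.
So A=2*k + 1 and B=k + 1, with C=1.
Solve (2*k + 1)·f(k+1) − (k)·f(k) = 1.
Bound: deg f ≤ -1.
Negative degree bound (-1): no f exists, t_k not Gosper-summable.

No — t_k has no hypergeometric antidifference.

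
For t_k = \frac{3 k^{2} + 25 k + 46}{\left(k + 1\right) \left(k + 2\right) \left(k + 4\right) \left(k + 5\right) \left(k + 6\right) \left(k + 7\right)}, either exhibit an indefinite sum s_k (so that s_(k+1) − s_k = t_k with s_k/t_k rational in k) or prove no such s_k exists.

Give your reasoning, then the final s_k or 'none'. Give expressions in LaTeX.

s_k = \frac{k \left(k^{2} + 11 k + 34\right)}{24 \left(k^{3} + 11 k^{2} + 34 k + 24\right)}

Compute t_(k+1)/t_k: get (k + 1)*(k + 4)*(25*k + 3*(k + 1)**2 + 71)/((k + 3)*(k + 8)*(3*k**2 + 25*k + 46)).
Normal form (A,B,C) = (k + 1, k + 8, k**3 + 34*k**2/3 + 121*k/3 + 46).
f must satisfy (k + 1)·f(k+1) − (k + 7)·f(k) = k**3 + 34*k**2/3 + 121*k/3 + 46.
Bound: deg f ≤ 6.
Match coefficients ⇒ f(k) = k*(k + 2)*(k + 3)*(k + 5)*(k**2 + 11*k + 34)/72.
So s_k = (B(k−1)f/C)·t_k = (k*(k + 2)*(k + 5)*(k + 7)*(k**2 + 11*k + 34)/(24*(3*k**2 + 25*k + 46)))·t_k = k*(k**2 + 11*k + 34)/(24*(k**3 + 11*k**2 + 34*k + 24)).
Δs = (3*k**2 + 25*k + 46)/(k**6 + 25*k**5 + 247*k**4 + 1219*k**3 + 3112*k**2 + 3796*k + 1680), as required.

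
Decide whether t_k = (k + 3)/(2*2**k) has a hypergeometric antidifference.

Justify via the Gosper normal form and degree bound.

Yes. s_k = (-k - 4)/2**k.

Ratio r(k) = (k + 4)/(2*(k + 3)).
Normal form (A,B,C) = (1/2, 1, k + 3).
Need (1/2)·f(k+1) − (1)·f(k) = k + 3.
Bound: deg f ≤ 1.
A polynomial solution: f(k) = -2*(k + 4).
R(k) = B(k−1)·f(k)/C(k) = -2*(k + 4)/(k + 3); s_k = R·t_k = (-k - 4)/2**k.
Verify: (k + 3)/(2*2**k) matches t_k.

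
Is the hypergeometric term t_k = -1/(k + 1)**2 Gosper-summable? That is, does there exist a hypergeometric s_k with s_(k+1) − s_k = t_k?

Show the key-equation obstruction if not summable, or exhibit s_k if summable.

No — key equation has no polynomial f.

The ratio is (k + 1)**2/(k + 2)**2.
Normal form (A,B,C) = (k**2 + 2*k + 1, k**2 + 4*k + 4, 1).
Need (k**2 + 2*k + 1)·f(k+1) − (k**2 + 2*k + 1)·f(k) = 1.
Bound: deg f ≤ 0.
f = c0 ⇒ A·f(k+1) − B(k−1)·f(k) − C = -1. The system {-1 = 0} is inconsistent; no antidifference.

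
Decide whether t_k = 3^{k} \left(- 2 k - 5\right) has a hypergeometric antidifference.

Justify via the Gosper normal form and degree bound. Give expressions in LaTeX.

Yes. s_k = 3^{k} \left(- k - 1\right).

t_(k+1)/t_k = 3*(2*k + 7)/(2*k + 5).
So A=3 and B=1, with C=k + 5/2.
Need (3)·f(k+1) − (1)·f(k) = k + 5/2.
deg f ≤ 1 (via 0,0,1).
A polynomial solution: f(k) = (k + 1)/2.
R(k) = B(k−1)·f(k)/C(k) = (k + 1)/(2*k + 5); s_k = R·t_k = 3**k*(-k - 1).
Verify: 3**k*(-2*k - 5) matches t_k.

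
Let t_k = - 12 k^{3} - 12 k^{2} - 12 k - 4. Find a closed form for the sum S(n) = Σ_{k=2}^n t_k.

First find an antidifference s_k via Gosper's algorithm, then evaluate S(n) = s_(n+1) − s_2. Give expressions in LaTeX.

Step 1: r(k) = (3*k**3 + 12*k**2 + 18*k + 10)/(3*k**3 + 3*k**2 + 3*k + 1).
A = 1, B = 1, C = k**3 + k**2 + k + 1/3.
Need (1)·f(k+1) − (1)·f(k) = k**3 + k**2 + k + 1/3.
Bound: deg f ≤ 4.
Solve for f: f(k) = k**2*(3*k**2 - 2*k + 3)/12 (degree 4 ≤ 4).
R(k) = B(k−1)·f(k)/C(k) = k**2*(3*k**2 - 2*k + 3)/(4*(3*k**3 + 3*k**2 + 3*k + 1)); s_k = R·t_k = k**2*(-3*k**2 + 2*k - 3).
Verify: -12*k**3 - 12*k**2 - 12*k - 4 matches t_k.
Telescope: S(n) = s_(n+1) − s_(2) = -3*n**4 - 10*n**3 - 15*n**2 - 12*n - 4 − (-44) = -3*n**4 - 10*n**3 - 15*n**2 - 12*n + 40.

S(n) = - 3 n^{4} - 10 n^{3} - 15 n^{2} - 12 n + 40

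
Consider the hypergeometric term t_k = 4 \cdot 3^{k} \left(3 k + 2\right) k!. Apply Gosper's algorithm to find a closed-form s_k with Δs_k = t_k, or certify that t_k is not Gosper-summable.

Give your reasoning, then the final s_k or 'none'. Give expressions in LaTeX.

t_(k+1)/t_k = 3*(k + 1)*(3*k + 5)/(3*k + 2).
Normal form (A,B,C) = (3*k + 3, 1, k + 2/3).
Need (3*k + 3)·f(k+1) − (1)·f(k) = k + 2/3.
deg f ≤ 0 (via 1,0,1).
Solving with deg f ≤ 0: f(k) = 1/3.
Certificate R = B(k−1)f/C = 1/(3*k + 2) gives s_k = 4*3**k*factorial(k).
Verify: 4*3**k*(3*k + 2)*factorial(k) matches t_k.

s_k = 4 \cdot 3^{k} k!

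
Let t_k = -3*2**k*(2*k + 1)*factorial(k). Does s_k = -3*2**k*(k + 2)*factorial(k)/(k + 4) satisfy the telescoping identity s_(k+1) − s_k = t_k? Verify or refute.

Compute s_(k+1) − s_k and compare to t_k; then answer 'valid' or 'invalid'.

Invalid: residual 6*2**k*(2*k**2 + 9*k + 3)*factorial(k)/((k + 4)*(k + 5)) ≠ 0.

s_(k+1) = -6*2**k*(k + 3)*factorial(k + 1)/(k + 5)
s_(k+1) − s_k = -3*2**k*(2*k**3 + 15*k**2 + 31*k + 14)*factorial(k)/((k + 4)*(k + 5))
(s_(k+1) − s_k) − t_k = 6*2**k*(2*k**2 + 9*k + 3)*factorial(k)/((k + 4)*(k + 5))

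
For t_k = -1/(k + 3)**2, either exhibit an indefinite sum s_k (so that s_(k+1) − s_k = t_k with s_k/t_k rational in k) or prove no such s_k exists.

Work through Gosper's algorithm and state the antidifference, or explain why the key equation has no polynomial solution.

r(k) = (k + 3)**2/(k + 4)**2 after simplifying.
Factor: A=k**2 + 6*k + 9; B=k**2 + 8*k + 16; C=1.
Key eq: (k**2 + 6*k + 9)·f(k+1) = (k**2 + 6*k + 9)·f(k) + (1).
d = 0 from the (2,2,0) case.
Generic f = c0 gives residual -1; -1 = 0 cannot hold, so t_k is not Gosper-summable.

none — t_k is not Gosper-summable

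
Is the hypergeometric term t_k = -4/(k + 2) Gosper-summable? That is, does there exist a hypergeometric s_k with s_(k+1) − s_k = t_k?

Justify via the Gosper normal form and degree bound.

t_(k+1)/t_k = (k + 2)/(k + 3).
Factor: A=k + 2; B=k + 3; C=1.
Solve (k + 2)·f(k+1) − (k + 2)·f(k) = 1.
d = 0 from the (1,1,0) case.
f = c0 ⇒ A·f(k+1) − B(k−1)·f(k) − C = -1. The system {-1 = 0} is inconsistent; no antidifference.

No — t_k has no hypergeometric antidifference.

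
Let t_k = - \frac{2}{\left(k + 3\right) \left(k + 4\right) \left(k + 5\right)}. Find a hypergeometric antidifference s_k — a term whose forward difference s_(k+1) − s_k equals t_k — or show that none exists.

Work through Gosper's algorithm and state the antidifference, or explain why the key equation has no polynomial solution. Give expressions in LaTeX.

s_k = \frac{k \left(- k - 7\right)}{12 \left(k + 3\right) \left(k + 4\right)}

Step 1: r(k) = (k + 3)/(k + 6).
Gosper form: A/B · C(k+1)/C(k) with A=k + 3, B=k + 6, C=1.
f must satisfy (k + 3)·f(k+1) − (k + 5)·f(k) = 1.
Degrees (1,1,0) ⇒ d ≤ 2.
Solve for f: f(k) = k*(k + 7)/24 (degree 2 ≤ 2).
Get s_k = R·t_k = k*(-k - 7)/(12*(k + 3)*(k + 4)) with R(k) = B(k−1)f(k)/C(k) = k*(k + 5)*(k + 7)/24.
Δs = -2/(k**3 + 12*k**2 + 47*k + 60), as required.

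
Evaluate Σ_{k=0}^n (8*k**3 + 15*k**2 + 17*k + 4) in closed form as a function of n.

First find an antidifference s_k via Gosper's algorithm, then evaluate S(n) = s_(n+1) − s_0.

Compute t_(k+1)/t_k: get (8*k**3 + 39*k**2 + 71*k + 44)/(8*k**3 + 15*k**2 + 17*k + 4).
Factor: A=1; B=1; C=k**3 + 15*k**2/8 + 17*k/8 + 1/2.
Set up (1)·f(k+1) − (1)·f(k) − (k**3 + 15*k**2/8 + 17*k/8 + 1/2) = 0.
Degrees (0,0,3) ⇒ d ≤ 4.
Match coefficients ⇒ f(k) = k*(2*k - 1)*(k**2 + k + 2)/8.
Then R = B(k−1)f/C = k*(2*k - 1)*(k**2 + k + 2)/(8*k**3 + 15*k**2 + 17*k + 4), so s_k = R(k)·t_k = k*(2*k**3 + k**2 + 3*k - 2).
Verify: 8*k**3 + 15*k**2 + 17*k + 4 matches t_k.
Telescope: S(n) = s_(n+1) − s_(0) = 2*n**4 + 9*n**3 + 18*n**2 + 15*n + 4 − (0) = 2*n**4 + 9*n**3 + 18*n**2 + 15*n + 4.

S(n) = 2*n**4 + 9*n**3 + 18*n**2 + 15*n + 4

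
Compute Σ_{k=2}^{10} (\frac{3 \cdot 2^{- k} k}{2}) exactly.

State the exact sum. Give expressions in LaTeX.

Step 1: r(k) = (k + 1)/(2*k).
Normal form (A,B,C) = (1/2, 1, k).
Set up (1/2)·f(k+1) − (1)·f(k) − (k) = 0.
Bound: deg f ≤ 1.
Solving with deg f ≤ 1: f(k) = -2*(k + 1).
R(k) = B(k−1)·f(k)/C(k) = -2*(k + 1)/k; s_k = R·t_k = 3*(-k - 1)/2**k.
s_(k+1) − s_k = 3*k/(2*2**k) = t_k.
Σ_(k=2)^(10) t_k = s_(11) − s_(2) = -9/512 − (-9/4) = 1143/512.

Σ = 1143/512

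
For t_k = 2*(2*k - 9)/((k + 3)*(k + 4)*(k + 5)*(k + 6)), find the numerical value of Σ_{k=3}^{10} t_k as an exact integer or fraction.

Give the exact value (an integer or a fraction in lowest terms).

Ratio r(k) = (k + 3)*(2*k - 7)/((k + 7)*(2*k - 9)).
Normal form (A,B,C) = (k + 3, k + 7, k - 9/2).
Solve (k + 3)·f(k+1) − (k + 6)·f(k) = k - 9/2.
Bound: deg f ≤ 3.
Coefficient equations give f(k) = -k*(k**2 + 12*k + 77)/60.
Then R = B(k−1)f/C = -k*(k + 6)*(k**2 + 12*k + 77)/(30*(2*k - 9)), so s_k = R(k)·t_k = k*(-k**2 - 12*k - 77)/(15*(k + 3)*(k + 4)*(k + 5)).
Δs = 2*(2*k - 9)/(k**4 + 18*k**3 + 119*k**2 + 342*k + 360), as required.
Telescoping: Σ = s_(11) − s_(3) = -121/1680 − (-61/840) = 1/1680.

Σ = 1/1680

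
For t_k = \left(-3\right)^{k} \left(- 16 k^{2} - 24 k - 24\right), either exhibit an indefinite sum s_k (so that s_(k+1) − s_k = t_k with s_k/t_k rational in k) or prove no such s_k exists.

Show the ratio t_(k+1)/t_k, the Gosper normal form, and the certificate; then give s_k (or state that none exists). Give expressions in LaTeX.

The ratio is 3*(-2*k**2 - 7*k - 8)/(2*k**2 + 3*k + 3).
So A=-3 and B=1, with C=k**2 + 3*k/2 + 3/2.
f must satisfy (-3)·f(k+1) − (1)·f(k) = k**2 + 3*k/2 + 3/2.
d = 2 from the (0,0,2) case.
Coefficient equations give f(k) = -(4*k**2 + 3)/16.
Get s_k = R·t_k = (-3)**k*(4*k**2 + 3) with R(k) = B(k−1)f(k)/C(k) = -(4*k**2 + 3)/(8*(2*k**2 + 3*k + 3)).
Check: Δs_k = (-3)**k*(-16*k**2 - 24*k - 24). ✓

s_k = \left(-3\right)^{k} \left(4 k^{2} + 3\right)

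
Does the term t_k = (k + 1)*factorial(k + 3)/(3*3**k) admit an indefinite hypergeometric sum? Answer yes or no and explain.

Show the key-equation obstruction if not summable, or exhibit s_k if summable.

Step 1: r(k) = (k + 2)*(k + 4)/(3*(k + 1)).
So A=k/3 + 4/3 and B=1, with C=k + 1.
Key eq: (k/3 + 4/3)·f(k+1) = (1)·f(k) + (k + 1).
Bound: deg f ≤ 0.
A polynomial solution: f(k) = 3.
Certificate R = B(k−1)f/C = 3/(k + 1) gives s_k = factorial(k + 3)/3**k.
s_(k+1) − s_k = (k + 1)*factorial(k + 3)/(3*3**k) = t_k.

Yes. s_k = factorial(k + 3)/3**k.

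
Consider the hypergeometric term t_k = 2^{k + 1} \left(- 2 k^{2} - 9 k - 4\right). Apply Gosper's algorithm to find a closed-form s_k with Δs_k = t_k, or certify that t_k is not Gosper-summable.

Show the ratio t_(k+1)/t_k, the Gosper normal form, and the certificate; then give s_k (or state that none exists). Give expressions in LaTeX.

r(k) = 2*(2*k**2 + 13*k + 15)/(2*k**2 + 9*k + 4) after simplifying.
Take A(k)=2, B(k)=1, C(k)=k**2 + 9*k/2 + 2.
Solve (2)·f(k+1) − (1)·f(k) = k**2 + 9*k/2 + 2.
From deg A=0, deg B=0, deg C=2: d=2.
A polynomial solution: f(k) = (2*k**2 + k - 2)/2.
Certificate R = B(k−1)f/C = (2*k**2 + k - 2)/((k + 4)*(2*k + 1)) gives s_k = 2**(k + 1)*(-2*k**2 - k + 2).
s_(k+1) − s_k = 2**(k + 1)*(-2*k**2 - 9*k - 4) = t_k.

s_k = 2^{k + 1} \left(- 2 k^{2} - k + 2\right)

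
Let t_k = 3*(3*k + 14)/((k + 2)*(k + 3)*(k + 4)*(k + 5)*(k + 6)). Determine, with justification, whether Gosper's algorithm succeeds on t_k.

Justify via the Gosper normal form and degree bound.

Compute t_(k+1)/t_k: get (k + 2)*(3*k + 17)/((k + 7)*(3*k + 14)).
Take A(k)=k + 2, B(k)=k + 7, C(k)=k + 14/3.
Solve (k + 2)·f(k+1) − (k + 6)·f(k) = k + 14/3.
deg f ≤ 4 (via 1,1,1).
A polynomial solution: f(k) = k*(k + 4)*(k**2 + 10*k + 31)/90.
Certificate R = B(k−1)f/C = k*(k + 4)*(k + 6)*(k**2 + 10*k + 31)/(30*(3*k + 14)) gives s_k = k*(k**2 + 10*k + 31)/(10*(k**3 + 10*k**2 + 31*k + 30)).
Check: Δs_k = 3*(3*k + 14)/(k**5 + 20*k**4 + 155*k**3 + 580*k**2 + 1044*k + 720). ✓

Yes. s_k = k*(k**2 + 10*k + 31)/(10*(k**3 + 10*k**2 + 31*k + 30)).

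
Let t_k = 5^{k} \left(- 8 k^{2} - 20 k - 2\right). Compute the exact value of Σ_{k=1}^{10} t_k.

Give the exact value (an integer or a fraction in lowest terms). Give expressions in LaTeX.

Ratio r(k) = 5*(4*k**2 + 18*k + 15)/(4*k**2 + 10*k + 1).
A = 5, B = 1, C = k**2 + 5*k/2 + 1/4.
Solve (5)·f(k+1) − (1)·f(k) = k**2 + 5*k/2 + 1/4.
Bound: deg f ≤ 2.
Match coefficients ⇒ f(k) = (k - 1)*(k + 1)/4.
Get s_k = R·t_k = 2*5**k*(1 - k**2) with R(k) = B(k−1)f(k)/C(k) = (k - 1)*(k + 1)/(4*k**2 + 10*k + 1).
Verify: 2*5**k*(k**2 - 5*(k + 1)**2 + 4) matches t_k.
Sum = s_(11) − s_(1); s_(11) = -11718750000, s_(1) = 0 ⇒ -11718750000.

Σ = -11718750000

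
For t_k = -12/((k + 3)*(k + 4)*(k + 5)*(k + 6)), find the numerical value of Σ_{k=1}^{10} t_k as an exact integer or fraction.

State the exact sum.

Σ = -9/280

r(k) = (k + 3)/(k + 7) after simplifying.
Normal form (A,B,C) = (k + 3, k + 7, 1).
Key eq: (k + 3)·f(k+1) = (k + 6)·f(k) + (1).
From deg A=1, deg B=1, deg C=0: d=3.
Match coefficients ⇒ f(k) = k*(k**2 + 12*k + 47)/180.
Certificate R = B(k−1)f/C = k*(k + 6)*(k**2 + 12*k + 47)/180 gives s_k = k*(-k**2 - 12*k - 47)/(15*(k + 3)*(k + 4)*(k + 5)).
Δs = -12/(k**4 + 18*k**3 + 119*k**2 + 342*k + 360), as required.
Evaluate s at k=11 and k=1: -11/168 and -1/30; difference -9/280.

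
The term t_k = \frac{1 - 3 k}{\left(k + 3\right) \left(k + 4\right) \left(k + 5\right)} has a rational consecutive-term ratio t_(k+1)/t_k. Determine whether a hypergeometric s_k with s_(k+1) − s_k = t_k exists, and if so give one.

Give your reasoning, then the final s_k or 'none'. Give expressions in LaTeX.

Compute t_(k+1)/t_k: get (k + 3)*(3*k + 2)/((k + 6)*(3*k - 1)).
Take A(k)=k + 3, B(k)=k + 6, C(k)=k - 1/3.
Need (k + 3)·f(k+1) − (k + 5)·f(k) = k - 1/3.
d = 2 from the (1,1,1) case.
Match coefficients ⇒ f(k) = k*(k - 2)/9.
Certificate R = B(k−1)f/C = k*(k - 2)*(k + 5)/(3*(3*k - 1)) gives s_k = k*(2 - k)/(3*(k + 3)*(k + 4)).
s_(k+1) − s_k = (1 - 3*k)/(k**3 + 12*k**2 + 47*k + 60) = t_k.

s_k = \frac{k \left(2 - k\right)}{3 \left(k + 3\right) \left(k + 4\right)}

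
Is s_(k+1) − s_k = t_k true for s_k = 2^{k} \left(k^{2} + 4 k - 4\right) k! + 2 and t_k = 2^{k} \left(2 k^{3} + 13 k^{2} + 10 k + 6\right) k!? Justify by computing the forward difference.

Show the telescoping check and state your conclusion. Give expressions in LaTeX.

valid (s_(k+1) − s_k reduces to t_k)

s_(k+1) = 2**(k + 1)*(4*k + (k + 1)**2)*factorial(k + 1) + 2
s_(k+1) − s_k = 2**k*(2*k**3 + 13*k**2 + 10*k + 6)*factorial(k)
(s_(k+1) − s_k) − t_k = 0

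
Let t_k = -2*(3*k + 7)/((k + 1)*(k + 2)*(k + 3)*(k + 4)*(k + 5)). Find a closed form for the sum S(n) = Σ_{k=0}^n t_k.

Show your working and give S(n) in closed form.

S(n) = (-n**3 - 11*n**2 - 38*n - 28)/(6*(n**3 + 11*n**2 + 38*n + 40))

Ratio r(k) = (k + 1)*(3*k + 10)/((k + 6)*(3*k + 7)).
Take A(k)=k + 1, B(k)=k + 6, C(k)=k + 7/3.
Solve (k + 1)·f(k+1) − (k + 5)·f(k) = k + 7/3.
d = 4 from the (1,1,1) case.
Coefficient equations give f(k) = k*(k + 2)*(k**2 + 8*k + 19)/36.
R(k) = B(k−1)·f(k)/C(k) = k*(k + 2)*(k + 5)*(k**2 + 8*k + 19)/(12*(3*k + 7)); s_k = R·t_k = k*(-k**2 - 8*k - 19)/(6*(k**3 + 8*k**2 + 19*k + 12)).
Check: Δs_k = 2*(-3*k - 7)/(k**5 + 15*k**4 + 85*k**3 + 225*k**2 + 274*k + 120). ✓
Evaluate: s_(n+1) = (-n**3 - 11*n**2 - 38*n - 28)/(6*(n**3 + 11*n**2 + 38*n + 40)); subtract s_(0) = 0 ⇒ S(n) = (-n**3 - 11*n**2 - 38*n - 28)/(6*(n**3 + 11*n**2 + 38*n + 40)).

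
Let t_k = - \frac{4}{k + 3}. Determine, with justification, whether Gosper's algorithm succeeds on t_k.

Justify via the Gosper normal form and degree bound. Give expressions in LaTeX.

No. Not Gosper-summable.

r(k) = (k + 3)/(k + 4) after simplifying.
Factor: A=k + 3; B=k + 4; C=1.
Key eq: (k + 3)·f(k+1) = (k + 3)·f(k) + (1).
From deg A=1, deg B=1, deg C=0: d=0.
Put f(k) = c0: A·f(k+1) − B(k−1)·f(k) − C = -1; need -1 = 0 — inconsistent ⇒ no f, not summable.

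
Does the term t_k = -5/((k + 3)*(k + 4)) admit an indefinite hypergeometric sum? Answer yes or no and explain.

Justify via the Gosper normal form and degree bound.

t_(k+1)/t_k = (k + 3)/(k + 5).
Take A(k)=k + 3, B(k)=k + 5, C(k)=1.
Need (k + 3)·f(k+1) − (k + 4)·f(k) = 1.
deg f ≤ 1 (via 1,1,0).
Match coefficients ⇒ f(k) = k/3.
Get s_k = R·t_k = -5*k/(3*k + 9) with R(k) = B(k−1)f(k)/C(k) = k*(k + 4)/3.
s_(k+1) − s_k = -5/(k**2 + 7*k + 12) = t_k.

Yes. s_k = -5*k/(3*k + 9).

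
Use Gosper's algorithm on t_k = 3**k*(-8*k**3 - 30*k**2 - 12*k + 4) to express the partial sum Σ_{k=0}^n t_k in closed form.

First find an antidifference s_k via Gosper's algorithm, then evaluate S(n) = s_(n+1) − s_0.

The ratio is 3*(4*k**3 + 27*k**2 + 48*k + 23)/(4*k**3 + 15*k**2 + 6*k - 2).
Normal form (A,B,C) = (3, 1, k**3 + 15*k**2/4 + 3*k/2 - 1/2).
Solve (3)·f(k+1) − (1)·f(k) = k**3 + 15*k**2/4 + 3*k/2 - 1/2.
From deg A=0, deg B=0, deg C=3: d=3.
Match coefficients ⇒ f(k) = (4*k**3 - 3*k**2 - 3*k + 1)/8.
Get s_k = R·t_k = 3**k*(-4*k**3 + 3*k**2 + 3*k - 1) with R(k) = B(k−1)f(k)/C(k) = (4*k**3 - 3*k**2 - 3*k + 1)/(2*(4*k**3 + 15*k**2 + 6*k - 2)).
s_(k+1) − s_k = 3**k*(-8*k**3 - 30*k**2 - 12*k + 4) = t_k.
Σ_(k=0)^n t_k = s_(n+1) − s_(0) = (3**(n + 1)*(-4*n**3 - 9*n**2 - 3*n + 1)) − (-1), i.e. -12*3**n*n**3 - 27*3**n*n**2 - 9*3**n*n + 3*3**n + 1.

S(n) = -12*3**n*n**3 - 27*3**n*n**2 - 9*3**n*n + 3*3**n + 1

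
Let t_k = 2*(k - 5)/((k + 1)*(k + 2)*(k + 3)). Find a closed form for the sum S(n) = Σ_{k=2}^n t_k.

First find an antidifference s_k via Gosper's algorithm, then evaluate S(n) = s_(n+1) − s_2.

Step 1: r(k) = (k - 4)*(k + 1)/((k - 5)*(k + 4)).
A = k + 1, B = k + 4, C = k - 5.
Key eq: (k + 1)·f(k+1) = (k + 3)·f(k) + (k - 5).
From deg A=1, deg B=1, deg C=1: d=2.
Solving with deg f ≤ 2: f(k) = -k*(k + 4).
Then R = B(k−1)f/C = -k*(k + 3)*(k + 4)/(k - 5), so s_k = R(k)·t_k = 2*k*(-k - 4)/((k + 1)*(k + 2)).
Verify: 2*(k - 5)/(k**3 + 6*k**2 + 11*k + 6) matches t_k.
Evaluate: s_(n+1) = 2*(-n**2 - 6*n - 5)/(n**2 + 5*n + 6); subtract s_(2) = -2 ⇒ S(n) = 2*(1 - n)/(n**2 + 5*n + 6).

S(n) = 2*(1 - n)/(n**2 + 5*n + 6)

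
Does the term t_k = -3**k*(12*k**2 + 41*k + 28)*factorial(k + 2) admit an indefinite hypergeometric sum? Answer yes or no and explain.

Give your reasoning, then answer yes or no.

Yes. s_k = -3**k*(4*k - 1)*factorial(k + 2).

Ratio r(k) = 3*(12*k**3 + 101*k**2 + 276*k + 243)/(12*k**2 + 41*k + 28).
Take A(k)=3*k + 9, B(k)=1, C(k)=k**2 + 41*k/12 + 7/3.
Set up (3*k + 9)·f(k+1) − (1)·f(k) − (k**2 + 41*k/12 + 7/3) = 0.
d = 1 from the (1,0,2) case.
Solving with deg f ≤ 1: f(k) = (4*k - 1)/12.
R(k) = B(k−1)·f(k)/C(k) = (4*k - 1)/(12*k**2 + 41*k + 28); s_k = R·t_k = -3**k*(4*k - 1)*factorial(k + 2).
Check: Δs_k = -3**k*(12*k**2 + 41*k + 28)*factorial(k + 2). ✓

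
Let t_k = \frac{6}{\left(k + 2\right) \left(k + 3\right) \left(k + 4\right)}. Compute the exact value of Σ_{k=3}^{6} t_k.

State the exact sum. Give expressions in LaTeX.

r(k) = (k + 2)/(k + 5) after simplifying.
A = k + 2, B = k + 5, C = 1.
Need (k + 2)·f(k+1) − (k + 4)·f(k) = 1.
From deg A=1, deg B=1, deg C=0: d=2.
Solve for f: f(k) = k*(k + 5)/12 (degree 2 ≤ 2).
Then R = B(k−1)f/C = k*(k + 4)*(k + 5)/12, so s_k = R(k)·t_k = k*(k + 5)/(2*(k + 2)*(k + 3)).
Δs = 6/(k**3 + 9*k**2 + 26*k + 24), as required.
Evaluate s at k=7 and k=3: 7/15 and 2/5; difference 1/15.

Σ = 1/15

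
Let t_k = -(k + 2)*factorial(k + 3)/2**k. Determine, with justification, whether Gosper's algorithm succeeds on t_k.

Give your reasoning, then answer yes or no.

Yes. s_k = -2**(1 - k)*factorial(k + 3).

The ratio is (k + 3)*(k + 4)/(2*(k + 2)).
So A=k/2 + 2 and B=1, with C=k + 2.
Solve (k/2 + 2)·f(k+1) − (1)·f(k) = k + 2.
deg f ≤ 0 (via 1,0,1).
A polynomial solution: f(k) = 2.
Certificate R = B(k−1)f/C = 2/(k + 2) gives s_k = -2**(1 - k)*factorial(k + 3).
Verify: -(k + 2)*factorial(k + 3)/2**k matches t_k.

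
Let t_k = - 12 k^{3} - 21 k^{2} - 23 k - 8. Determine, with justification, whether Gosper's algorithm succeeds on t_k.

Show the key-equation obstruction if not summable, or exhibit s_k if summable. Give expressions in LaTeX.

Step 1: r(k) = (12*k**3 + 57*k**2 + 101*k + 64)/(12*k**3 + 21*k**2 + 23*k + 8).
Gosper form: A/B · C(k+1)/C(k) with A=1, B=1, C=k**3 + 7*k**2/4 + 23*k/12 + 2/3.
f must satisfy (1)·f(k+1) − (1)·f(k) = k**3 + 7*k**2/4 + 23*k/12 + 2/3.
deg f ≤ 4 (via 0,0,3).
A polynomial solution: f(k) = k**2*(3*k**2 + k + 4)/12.
R(k) = B(k−1)·f(k)/C(k) = k**2*(3*k**2 + k + 4)/(12*k**3 + 21*k**2 + 23*k + 8); s_k = R·t_k = k**2*(-3*k**2 - k - 4).
Check: Δs_k = -12*k**3 - 21*k**2 - 23*k - 8. ✓

Yes. s_k = k^{2} \left(- 3 k^{2} - k - 4\right).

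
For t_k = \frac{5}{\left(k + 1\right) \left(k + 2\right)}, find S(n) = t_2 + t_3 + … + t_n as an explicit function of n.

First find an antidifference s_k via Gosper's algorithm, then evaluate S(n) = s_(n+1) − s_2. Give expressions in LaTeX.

r(k) = (k + 1)/(k + 3) after simplifying.
Normal form (A,B,C) = (k + 1, k + 3, 1).
Solve (k + 1)·f(k+1) − (k + 2)·f(k) = 1.
d = 1 from the (1,1,0) case.
Solving with deg f ≤ 1: f(k) = k.
R(k) = B(k−1)·f(k)/C(k) = k*(k + 2); s_k = R·t_k = 5*k/(k + 1).
Check: Δs_k = 5/(k**2 + 3*k + 2). ✓
Evaluate: s_(n+1) = 5*(n + 1)/(n + 2); subtract s_(2) = 10/3 ⇒ S(n) = 5*(n - 1)/(3*(n + 2)).

S(n) = \frac{5 \left(n - 1\right)}{3 \left(n + 2\right)}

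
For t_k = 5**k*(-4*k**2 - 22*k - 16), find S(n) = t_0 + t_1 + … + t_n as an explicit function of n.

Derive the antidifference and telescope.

S(n) = -5*5**n*n**2 - 25*5**n*n - 15*5**n - 1

The ratio is 5*(2*k**2 + 15*k + 21)/(2*k**2 + 11*k + 8).
Factor: A=5; B=1; C=k**2 + 11*k/2 + 4.
Solve (5)·f(k+1) − (1)·f(k) = k**2 + 11*k/2 + 4.
d = 2 from the (0,0,2) case.
Match coefficients ⇒ f(k) = (k**2 + 3*k - 1)/4.
Get s_k = R·t_k = 5**k*(-k**2 - 3*k + 1) with R(k) = B(k−1)f(k)/C(k) = (k**2 + 3*k - 1)/(2*(2*k**2 + 11*k + 8)).
Verify: 5**k*(-4*k**2 - 22*k - 16) matches t_k.
Telescope: S(n) = s_(n+1) − s_(0) = 5**(n + 1)*(-n**2 - 5*n - 3) − (1) = -5*5**n*n**2 - 25*5**n*n - 15*5**n - 1.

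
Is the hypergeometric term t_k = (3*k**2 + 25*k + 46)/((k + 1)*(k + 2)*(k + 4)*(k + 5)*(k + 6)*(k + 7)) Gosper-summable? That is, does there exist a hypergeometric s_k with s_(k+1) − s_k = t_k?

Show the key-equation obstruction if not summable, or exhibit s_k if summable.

t_(k+1)/t_k = (k + 1)*(k + 4)*(25*k + 3*(k + 1)**2 + 71)/((k + 3)*(k + 8)*(3*k**2 + 25*k + 46)).
So A=k + 1 and B=k + 8, with C=k**3 + 34*k**2/3 + 121*k/3 + 46.
Key eq: (k + 1)·f(k+1) = (k + 7)·f(k) + (k**3 + 34*k**2/3 + 121*k/3 + 46).
deg f ≤ 6 (via 1,1,3).
Coefficient equations give f(k) = k*(k + 2)*(k + 3)*(k + 5)*(k**2 + 11*k + 34)/72.
So s_k = (B(k−1)f/C)·t_k = (k*(k + 2)*(k + 5)*(k + 7)*(k**2 + 11*k + 34)/(24*(3*k**2 + 25*k + 46)))·t_k = k*(k**2 + 11*k + 34)/(24*(k**3 + 11*k**2 + 34*k + 24)).
Check: Δs_k = (3*k**2 + 25*k + 46)/(k**6 + 25*k**5 + 247*k**4 + 1219*k**3 + 3112*k**2 + 3796*k + 1680). ✓

Yes. s_k = k*(k**2 + 11*k + 34)/(24*(k**3 + 11*k**2 + 34*k + 24)).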